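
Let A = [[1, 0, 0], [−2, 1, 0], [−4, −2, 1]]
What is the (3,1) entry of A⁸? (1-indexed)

A = I + N where N = [[0, 0, 0], [−2, 0, 0], [−4, −2, 0]] is strictly lower-triangular, so N³ = 0.
(I + N)⁸ = I + 8·N + 28·N² = [[1, 0, 0], [−16, 1, 0], [80, −16, 1]].

80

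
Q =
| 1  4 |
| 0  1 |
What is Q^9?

[[1, 36], [0, 1]]

Q = I + N where N = [[0, 4], [0, 0]] is strictly upper-triangular, so N^2 = 0.
(I + N)^9 = I + 9·N = [[1, 36], [0, 1]].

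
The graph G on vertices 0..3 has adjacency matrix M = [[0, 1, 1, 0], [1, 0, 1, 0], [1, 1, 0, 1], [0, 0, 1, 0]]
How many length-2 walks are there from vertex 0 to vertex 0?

2

The number of length-2 walks from vertex 0 to vertex 0 is entry (0,0) of M², where M is the adjacency matrix.
M² = [[2, 1, 1, 1], [1, 2, 1, 1], [1, 1, 3, 0], [1, 1, 0, 1]]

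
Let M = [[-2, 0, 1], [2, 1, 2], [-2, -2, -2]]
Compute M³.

M² = [[2, -2, -4], [-6, -3, 0], [4, 2, -2]]
M³ = [[0, 6, 6], [6, -3, -12], [0, 6, 12]]

[[0, 6, 6], [6, -3, -12], [0, 6, 12]]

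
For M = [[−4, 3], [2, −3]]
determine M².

[[22, −21], [−14, 15]]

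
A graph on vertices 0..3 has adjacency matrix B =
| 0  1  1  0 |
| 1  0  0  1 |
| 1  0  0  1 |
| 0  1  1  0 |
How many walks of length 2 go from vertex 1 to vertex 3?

The number of length-2 walks from vertex 1 to vertex 3 is entry (1,3) of B², where B is the adjacency matrix.
B² = [[2, 0, 0, 2], [0, 2, 2, 0], [0, 2, 2, 0], [2, 0, 0, 2]]

0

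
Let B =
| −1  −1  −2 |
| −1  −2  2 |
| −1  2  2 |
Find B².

[[4, −1, −4], [1, 9, 2], [−3, 1, 10]]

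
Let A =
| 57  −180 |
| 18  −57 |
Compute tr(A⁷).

tr A = 0 and det A = −9, so the characteristic polynomial is λ² − (0)λ + (−9) with roots 3 and −3.
Eigenvectors give P = [[10, 3], [3, 1]] with P⁻¹ = [[1, −3], [−3, 10]], and A = P·diag(3, −3)·P⁻¹.
Then A⁷ = P·diag(2187, −2187)·P⁻¹ = [[21870, −6561], [6561, −2187]] · [[1, −3], [−3, 10]] = [[41553, −131220], [13122, −41553]].

0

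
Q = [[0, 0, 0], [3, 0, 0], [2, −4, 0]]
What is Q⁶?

[[0, 0, 0], [0, 0, 0], [0, 0, 0]]

Q is strictly triangular, hence nilpotent: Q³ = 0, so Q⁶ = 0.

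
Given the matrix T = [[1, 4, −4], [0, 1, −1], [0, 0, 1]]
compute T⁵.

T = I + N where N = [[0, 4, −4], [0, 0, −1], [0, 0, 0]] is strictly upper-triangular, so N³ = 0.
(I + N)⁵ = I + 5·N + 10·N² = [[1, 20, −60], [0, 1, −5], [0, 0, 1]].

[[1, 20, −60], [0, 1, −5], [0, 0, 1]]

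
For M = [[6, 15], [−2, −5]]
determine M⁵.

M² = M (a projection; rank 1, trace 1), so M⁵ = M.

[[6, 15], [−2, −5]]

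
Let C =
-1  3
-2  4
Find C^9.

[[-1021, 1533], [-1022, 1534]]

tr C = 3 and det C = 2, so the characteristic polynomial is λ² − (3)λ + (2) with roots 2 and 1.
Eigenvectors give P = [[-1, 3], [-1, 2]] with P⁻¹ = [[2, -3], [1, -1]], and C = P·diag(2, 1)·P⁻¹.
Then C^9 = P·diag(512, 1)·P⁻¹ = [[-512, 3], [-512, 2]] · [[2, -3], [1, -1]] = [[-1021, 1533], [-1022, 1534]].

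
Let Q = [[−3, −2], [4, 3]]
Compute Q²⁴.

Q² = I (check: tr Q = 0 and det Q = −1), so Q²⁴ = I since 24 is even.

[[1, 0], [0, 1]]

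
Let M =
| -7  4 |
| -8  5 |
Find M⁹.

[[-39367, 19684], [-39368, 19685]]

tr M = -2 and det M = -3, so the characteristic polynomial is λ² − (-2)λ + (-3) with roots -3 and 1.
Eigenvectors give P = [[1, -1], [1, -2]] with P⁻¹ = [[2, -1], [1, -1]], and M = P·diag(-3, 1)·P⁻¹.
Then M⁹ = P·diag(-19683, 1)·P⁻¹ = [[-19683, -1], [-19683, -2]] · [[2, -1], [1, -1]] = [[-39367, 19684], [-39368, 19685]].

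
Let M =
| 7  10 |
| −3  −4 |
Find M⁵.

tr M = 3 and det M = 2, so the characteristic polynomial is λ² − (3)λ + (2) with roots 1 and 2.
Eigenvectors give P = [[5, 2], [−3, −1]] with P⁻¹ = [[−1, −2], [3, 5]], and M = P·diag(1, 2)·P⁻¹.
Then M⁵ = P·diag(1, 32)·P⁻¹ = [[5, 64], [−3, −32]] · [[−1, −2], [3, 5]] = [[187, 310], [−93, −154]].

[[187, 310], [−93, −154]]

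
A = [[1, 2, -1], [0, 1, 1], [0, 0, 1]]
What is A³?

A = I + N where N = [[0, 2, -1], [0, 0, 1], [0, 0, 0]] is strictly upper-triangular, so N³ = 0.
(I + N)³ = I + 3·N + 3·N² = [[1, 6, 3], [0, 1, 3], [0, 0, 1]].

[[1, 6, 3], [0, 1, 3], [0, 0, 1]]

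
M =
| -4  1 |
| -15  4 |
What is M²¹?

[[-4, 1], [-15, 4]]

M² = I (check: tr M = 0 and det M = -1), so M²¹ = M since 21 is odd.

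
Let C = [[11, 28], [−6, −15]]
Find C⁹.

[[118091, 275548], [−59046, −137775]]

tr C = −4 and det C = 3, so the characteristic polynomial is λ² − (−4)λ + (3) with roots −3 and −1.
Eigenvectors give P = [[−2, 7], [1, −3]] with P⁻¹ = [[3, 7], [1, 2]], and C = P·diag(−3, −1)·P⁻¹.
Then C⁹ = P·diag(−19683, −1)·P⁻¹ = [[39366, −7], [−19683, 3]] · [[3, 7], [1, 2]] = [[118091, 275548], [−59046, −137775]].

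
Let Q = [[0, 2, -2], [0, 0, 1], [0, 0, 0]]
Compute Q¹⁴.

Q is strictly triangular, hence nilpotent: Q³ = 0, so Q¹⁴ = 0.

[[0, 0, 0], [0, 0, 0], [0, 0, 0]]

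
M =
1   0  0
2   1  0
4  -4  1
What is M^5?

[[1, 0, 0], [10, 1, 0], [-60, -20, 1]]

M = I + N where N = [[0, 0, 0], [2, 0, 0], [4, -4, 0]] is strictly lower-triangular, so N^3 = 0.
(I + N)^5 = I + 5·N + 10·N^2 = [[1, 0, 0], [10, 1, 0], [-60, -20, 1]].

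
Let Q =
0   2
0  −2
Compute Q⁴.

Q² = [[0, −4], [0, 4]]
Q³ = [[0, 8], [0, −8]]
Q⁴ = [[0, −16], [0, 16]]

[[0, −16], [0, 16]]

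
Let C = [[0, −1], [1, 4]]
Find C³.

[[−4, −15], [15, 56]]

C² = [[−1, −4], [4, 15]]
C³ = [[−4, −15], [15, 56]]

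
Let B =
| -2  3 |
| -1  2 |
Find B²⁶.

B² = I (check: tr B = 0 and det B = -1), so B²⁶ = I since 26 is even.

[[1, 0], [0, 1]]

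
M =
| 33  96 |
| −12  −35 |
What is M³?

[[225, 672], [−84, −251]]

tr M = −2 and det M = −3, so the characteristic polynomial is λ² − (−2)λ + (−3) with roots 1 and −3.
Eigenvectors give P = [[3, 8], [−1, −3]] with P⁻¹ = [[3, 8], [−1, −3]], and M = P·diag(1, −3)·P⁻¹.
Then M³ = P·diag(1, −27)·P⁻¹ = [[3, −216], [−1, 81]] · [[3, 8], [−1, −3]] = [[225, 672], [−84, −251]].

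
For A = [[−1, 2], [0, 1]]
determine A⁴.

A² = I (check: tr A = 0 and det A = −1), so A⁴ = I since 4 is even.

[[1, 0], [0, 1]]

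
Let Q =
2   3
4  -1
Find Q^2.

[[16, 3], [4, 13]]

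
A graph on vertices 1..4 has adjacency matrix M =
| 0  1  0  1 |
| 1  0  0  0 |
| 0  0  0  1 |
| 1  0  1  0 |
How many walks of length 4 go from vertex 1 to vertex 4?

The number of length-4 walks from vertex 1 to vertex 4 is entry (1,4) of M⁴, where M is the adjacency matrix.
M² = [[2, 0, 1, 0], [0, 1, 0, 1], [1, 0, 1, 0], [0, 1, 0, 2]]
M³ = [[0, 2, 0, 3], [2, 0, 1, 0], [0, 1, 0, 2], [3, 0, 2, 0]]
M⁴ = [[5, 0, 3, 0], [0, 2, 0, 3], [3, 0, 2, 0], [0, 3, 0, 5]]

0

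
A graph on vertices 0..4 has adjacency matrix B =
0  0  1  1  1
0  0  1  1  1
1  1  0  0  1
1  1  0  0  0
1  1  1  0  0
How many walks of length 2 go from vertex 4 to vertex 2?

The number of length-2 walks from vertex 4 to vertex 2 is entry (4,2) of B^2, where B is the adjacency matrix.
B^2 = [[3, 3, 1, 0, 1], [3, 3, 1, 0, 1], [1, 1, 3, 2, 2], [0, 0, 2, 2, 2], [1, 1, 2, 2, 3]]

2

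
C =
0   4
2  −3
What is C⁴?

[[136, −300], [−150, 361]]

C² = [[8, −12], [−6, 17]]
C³ = [[−24, 68], [34, −75]]
C⁴ = [[136, −300], [−150, 361]]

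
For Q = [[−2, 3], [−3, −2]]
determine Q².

[[−5, −12], [12, −5]]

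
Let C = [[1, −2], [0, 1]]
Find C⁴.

[[1, −8], [0, 1]]

C = I + N where N = [[0, −2], [0, 0]] is strictly upper-triangular, so N² = 0.
(I + N)⁴ = I + 4·N = [[1, −8], [0, 1]].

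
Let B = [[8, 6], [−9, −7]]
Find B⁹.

tr B = 1 and det B = −2, so the characteristic polynomial is λ² − (1)λ + (−2) with roots 2 and −1.
Eigenvectors give P = [[1, 2], [−1, −3]] with P⁻¹ = [[3, 2], [−1, −1]], and B = P·diag(2, −1)·P⁻¹.
Then B⁹ = P·diag(512, −1)·P⁻¹ = [[512, −2], [−512, 3]] · [[3, 2], [−1, −1]] = [[1538, 1026], [−1539, −1027]].

[[1538, 1026], [−1539, −1027]]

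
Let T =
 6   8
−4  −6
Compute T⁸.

tr T = 0 and det T = −4, so the characteristic polynomial is λ² − (0)λ + (−4) with roots 2 and −2.
Eigenvectors give P = [[−2, −1], [1, 1]] with P⁻¹ = [[−1, −1], [1, 2]], and T = P·diag(2, −2)·P⁻¹.
Then T⁸ = P·diag(256, 256)·P⁻¹ = [[−512, −256], [256, 256]] · [[−1, −1], [1, 2]] = [[256, 0], [0, 256]].

[[256, 0], [0, 256]]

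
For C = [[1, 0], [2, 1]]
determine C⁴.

C = I + N where N = [[0, 0], [2, 0]] is strictly lower-triangular, so N² = 0.
(I + N)⁴ = I + 4·N = [[1, 0], [8, 1]].

[[1, 0], [8, 1]]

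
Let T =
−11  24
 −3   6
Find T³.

tr T = −5 and det T = 6, so the characteristic polynomial is λ² − (−5)λ + (6) with roots −2 and −3.
Eigenvectors give P = [[−8, −3], [−3, −1]] with P⁻¹ = [[1, −3], [−3, 8]], and T = P·diag(−2, −3)·P⁻¹.
Then T³ = P·diag(−8, −27)·P⁻¹ = [[64, 81], [24, 27]] · [[1, −3], [−3, 8]] = [[−179, 456], [−57, 144]].

[[−179, 456], [−57, 144]]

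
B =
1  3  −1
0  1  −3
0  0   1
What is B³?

B = I + N where N = [[0, 3, −1], [0, 0, −3], [0, 0, 0]] is strictly upper-triangular, so N³ = 0.
(I + N)³ = I + 3·N + 3·N² = [[1, 9, −30], [0, 1, −9], [0, 0, 1]].

[[1, 9, −30], [0, 1, −9], [0, 0, 1]]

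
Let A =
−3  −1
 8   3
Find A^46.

[[1, 0], [0, 1]]

A² = I (check: tr A = 0 and det A = −1), so A^46 = I since 46 is even.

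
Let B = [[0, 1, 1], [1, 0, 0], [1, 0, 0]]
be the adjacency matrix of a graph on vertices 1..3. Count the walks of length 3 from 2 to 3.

0

The number of length-3 walks from vertex 2 to vertex 3 is entry (2,3) of B³, where B is the adjacency matrix.
B² = [[2, 0, 0], [0, 1, 1], [0, 1, 1]]
B³ = [[0, 2, 2], [2, 0, 0], [2, 0, 0]]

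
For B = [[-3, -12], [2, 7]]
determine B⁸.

tr B = 4 and det B = 3, so the characteristic polynomial is λ² − (4)λ + (3) with roots 1 and 3.
Eigenvectors give P = [[3, -2], [-1, 1]] with P⁻¹ = [[1, 2], [1, 3]], and B = P·diag(1, 3)·P⁻¹.
Then B⁸ = P·diag(1, 6561)·P⁻¹ = [[3, -13122], [-1, 6561]] · [[1, 2], [1, 3]] = [[-13119, -39360], [6560, 19681]].

[[-13119, -39360], [6560, 19681]]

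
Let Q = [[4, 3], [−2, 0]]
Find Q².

[[10, 12], [−8, −6]]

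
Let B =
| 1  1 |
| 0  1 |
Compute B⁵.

[[1, 5], [0, 1]]

B = I + N where N = [[0, 1], [0, 0]] is strictly upper-triangular, so N² = 0.
(I + N)⁵ = I + 5·N = [[1, 5], [0, 1]].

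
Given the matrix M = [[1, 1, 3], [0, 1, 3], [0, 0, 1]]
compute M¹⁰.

M = I + N where N = [[0, 1, 3], [0, 0, 3], [0, 0, 0]] is strictly upper-triangular, so N³ = 0.
(I + N)¹⁰ = I + 10·N + 45·N² = [[1, 10, 165], [0, 1, 30], [0, 0, 1]].

[[1, 10, 165], [0, 1, 30], [0, 0, 1]]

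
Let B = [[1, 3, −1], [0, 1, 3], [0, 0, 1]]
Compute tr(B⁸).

B = I + N where N = [[0, 3, −1], [0, 0, 3], [0, 0, 0]] is strictly upper-triangular, so N³ = 0.
(I + N)⁸ = I + 8·N + 28·N² = [[1, 24, 244], [0, 1, 24], [0, 0, 1]].

3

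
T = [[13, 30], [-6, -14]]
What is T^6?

tr T = -1 and det T = -2, so the characteristic polynomial is λ² − (-1)λ + (-2) with roots -2 and 1.
Eigenvectors give P = [[-2, -5], [1, 2]] with P⁻¹ = [[2, 5], [-1, -2]], and T = P·diag(-2, 1)·P⁻¹.
Then T^6 = P·diag(64, 1)·P⁻¹ = [[-128, -5], [64, 2]] · [[2, 5], [-1, -2]] = [[-251, -630], [126, 316]].

[[-251, -630], [126, 316]]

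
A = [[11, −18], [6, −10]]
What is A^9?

[[2051, −3078], [1026, −1540]]

tr A = 1 and det A = −2, so the characteristic polynomial is λ² − (1)λ + (−2) with roots 2 and −1.
Eigenvectors give P = [[−2, −3], [−1, −2]] with P⁻¹ = [[−2, 3], [1, −2]], and A = P·diag(2, −1)·P⁻¹.
Then A^9 = P·diag(512, −1)·P⁻¹ = [[−1024, 3], [−512, 2]] · [[−2, 3], [1, −2]] = [[2051, −3078], [1026, −1540]].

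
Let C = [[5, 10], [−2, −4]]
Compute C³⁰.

C² = C (a projection; rank 1, trace 1), so C³⁰ = C.

[[5, 10], [−2, −4]]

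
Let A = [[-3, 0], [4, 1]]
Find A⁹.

tr A = -2 and det A = -3, so the characteristic polynomial is λ² − (-2)λ + (-3) with roots 1 and -3.
Eigenvectors give P = [[0, -1], [1, 1]] with P⁻¹ = [[1, 1], [-1, 0]], and A = P·diag(1, -3)·P⁻¹.
Then A⁹ = P·diag(1, -19683)·P⁻¹ = [[0, 19683], [1, -19683]] · [[1, 1], [-1, 0]] = [[-19683, 0], [19684, 1]].

[[-19683, 0], [19684, 1]]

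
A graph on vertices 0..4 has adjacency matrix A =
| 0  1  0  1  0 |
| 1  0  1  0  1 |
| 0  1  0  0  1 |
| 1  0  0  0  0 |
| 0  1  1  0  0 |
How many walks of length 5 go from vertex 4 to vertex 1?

18

The number of length-5 walks from vertex 4 to vertex 1 is entry (4,1) of A⁵, where A is the adjacency matrix.
A² = [[2, 0, 1, 0, 1], [0, 3, 1, 1, 1], [1, 1, 2, 0, 1], [0, 1, 0, 1, 0], [1, 1, 1, 0, 2]]
A³ = [[0, 4, 1, 2, 1], [4, 2, 4, 0, 4], [1, 4, 2, 1, 3], [2, 0, 1, 0, 1], [1, 4, 3, 1, 2]]
A⁴ = [[6, 2, 5, 0, 5], [2, 12, 6, 4, 6], [5, 6, 7, 1, 6], [0, 4, 1, 2, 1], [5, 6, 6, 1, 7]]
A⁵ = [[2, 16, 7, 6, 7], [16, 14, 18, 2, 18], [7, 18, 12, 5, 13], [6, 2, 5, 0, 5], [7, 18, 13, 5, 12]]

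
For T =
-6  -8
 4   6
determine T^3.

[[-24, -32], [16, 24]]

tr T = 0 and det T = -4, so the characteristic polynomial is λ² − (0)λ + (-4) with roots -2 and 2.
Eigenvectors give P = [[-2, -1], [1, 1]] with P⁻¹ = [[-1, -1], [1, 2]], and T = P·diag(-2, 2)·P⁻¹.
Then T^3 = P·diag(-8, 8)·P⁻¹ = [[16, -8], [-8, 8]] · [[-1, -1], [1, 2]] = [[-24, -32], [16, 24]].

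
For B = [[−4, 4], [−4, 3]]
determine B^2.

[[0, −4], [4, −7]]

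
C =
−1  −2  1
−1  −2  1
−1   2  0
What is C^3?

C^2 = [[2, 8, −3], [2, 8, −3], [−1, −2, 1]]
C^3 = [[−7, −26, 10], [−7, −26, 10], [2, 8, −3]]

[[−7, −26, 10], [−7, −26, 10], [2, 8, −3]]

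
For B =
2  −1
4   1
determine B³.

[[−12, −3], [12, −15]]

B² = [[0, −3], [12, −3]]
B³ = [[−12, −3], [12, −15]]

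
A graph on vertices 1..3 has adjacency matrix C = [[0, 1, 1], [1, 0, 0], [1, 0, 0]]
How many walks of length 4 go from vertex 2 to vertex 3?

The number of length-4 walks from vertex 2 to vertex 3 is entry (2,3) of C⁴, where C is the adjacency matrix.
C² = [[2, 0, 0], [0, 1, 1], [0, 1, 1]]
C³ = [[0, 2, 2], [2, 0, 0], [2, 0, 0]]
C⁴ = [[4, 0, 0], [0, 2, 2], [0, 2, 2]]

2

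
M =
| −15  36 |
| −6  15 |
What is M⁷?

tr M = 0 and det M = −9, so the characteristic polynomial is λ² − (0)λ + (−9) with roots −3 and 3.
Eigenvectors give P = [[3, −2], [1, −1]] with P⁻¹ = [[1, −2], [1, −3]], and M = P·diag(−3, 3)·P⁻¹.
Then M⁷ = P·diag(−2187, 2187)·P⁻¹ = [[−6561, −4374], [−2187, −2187]] · [[1, −2], [1, −3]] = [[−10935, 26244], [−4374, 10935]].

[[−10935, 26244], [−4374, 10935]]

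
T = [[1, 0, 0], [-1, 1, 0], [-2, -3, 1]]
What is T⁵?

[[1, 0, 0], [-5, 1, 0], [20, -15, 1]]

T = I + N where N = [[0, 0, 0], [-1, 0, 0], [-2, -3, 0]] is strictly lower-triangular, so N³ = 0.
(I + N)⁵ = I + 5·N + 10·N² = [[1, 0, 0], [-5, 1, 0], [20, -15, 1]].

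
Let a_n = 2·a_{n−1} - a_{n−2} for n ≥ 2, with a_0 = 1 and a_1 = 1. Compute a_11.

1

With companion matrix M = [[2, -1], [1, 0]], [a_n, a_{n−1}]ᵀ = M·[a_{n−1}, a_{n−2}]ᵀ, so [a_11, a_10]ᵀ = M¹⁰·[a_1, a_0]ᵀ.
M¹⁰ = [[11, -10], [10, -9]], giving [a_11, a_10]ᵀ = [[1], [1]].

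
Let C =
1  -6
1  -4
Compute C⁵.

[[61, -186], [31, -94]]

tr C = -3 and det C = 2, so the characteristic polynomial is λ² − (-3)λ + (2) with roots -1 and -2.
Eigenvectors give P = [[3, -2], [1, -1]] with P⁻¹ = [[1, -2], [1, -3]], and C = P·diag(-1, -2)·P⁻¹.
Then C⁵ = P·diag(-1, -32)·P⁻¹ = [[-3, 64], [-1, 32]] · [[1, -2], [1, -3]] = [[61, -186], [31, -94]].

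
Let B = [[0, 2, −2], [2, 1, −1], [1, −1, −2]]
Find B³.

[[10, 6, −12], [9, 11, −2], [9, −8, −1]]

B² = [[2, 4, 2], [1, 6, −3], [−4, 3, 3]]
B³ = [[10, 6, −12], [9, 11, −2], [9, −8, −1]]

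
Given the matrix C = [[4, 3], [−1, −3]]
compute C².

[[13, 3], [−1, 6]]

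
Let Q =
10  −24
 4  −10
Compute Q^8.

tr Q = 0 and det Q = −4, so the characteristic polynomial is λ² − (0)λ + (−4) with roots 2 and −2.
Eigenvectors give P = [[3, −2], [1, −1]] with P⁻¹ = [[1, −2], [1, −3]], and Q = P·diag(2, −2)·P⁻¹.
Then Q^8 = P·diag(256, 256)·P⁻¹ = [[768, −512], [256, −256]] · [[1, −2], [1, −3]] = [[256, 0], [0, 256]].

[[256, 0], [0, 256]]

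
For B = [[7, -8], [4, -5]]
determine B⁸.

tr B = 2 and det B = -3, so the characteristic polynomial is λ² − (2)λ + (-3) with roots -1 and 3.
Eigenvectors give P = [[-1, 2], [-1, 1]] with P⁻¹ = [[1, -2], [1, -1]], and B = P·diag(-1, 3)·P⁻¹.
Then B⁸ = P·diag(1, 6561)·P⁻¹ = [[-1, 13122], [-1, 6561]] · [[1, -2], [1, -1]] = [[13121, -13120], [6560, -6559]].

[[13121, -13120], [6560, -6559]]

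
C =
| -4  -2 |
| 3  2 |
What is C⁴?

[[76, 32], [-48, -20]]

C² = [[10, 4], [-6, -2]]
C³ = [[-28, -12], [18, 8]]
C⁴ = [[76, 32], [-48, -20]]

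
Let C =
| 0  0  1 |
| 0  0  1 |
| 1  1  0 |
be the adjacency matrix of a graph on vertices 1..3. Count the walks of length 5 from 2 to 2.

0

The number of length-5 walks from vertex 2 to vertex 2 is entry (2,2) of C⁵, where C is the adjacency matrix.
C² = [[1, 1, 0], [1, 1, 0], [0, 0, 2]]
C³ = [[0, 0, 2], [0, 0, 2], [2, 2, 0]]
C⁴ = [[2, 2, 0], [2, 2, 0], [0, 0, 4]]
C⁵ = [[0, 0, 4], [0, 0, 4], [4, 4, 0]]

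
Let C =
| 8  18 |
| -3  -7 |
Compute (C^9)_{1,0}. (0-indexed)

-513

tr C = 1 and det C = -2, so the characteristic polynomial is λ² − (1)λ + (-2) with roots -1 and 2.
Eigenvectors give P = [[-2, 3], [1, -1]] with P⁻¹ = [[1, 3], [1, 2]], and C = P·diag(-1, 2)·P⁻¹.
Then C^9 = P·diag(-1, 512)·P⁻¹ = [[2, 1536], [-1, -512]] · [[1, 3], [1, 2]] = [[1538, 3078], [-513, -1027]].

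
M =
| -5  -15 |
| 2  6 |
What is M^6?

[[-5, -15], [2, 6]]

M² = M (a projection; rank 1, trace 1), so M^6 = M.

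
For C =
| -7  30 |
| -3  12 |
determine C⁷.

tr C = 5 and det C = 6, so the characteristic polynomial is λ² − (5)λ + (6) with roots 2 and 3.
Eigenvectors give P = [[10, 3], [3, 1]] with P⁻¹ = [[1, -3], [-3, 10]], and C = P·diag(2, 3)·P⁻¹.
Then C⁷ = P·diag(128, 2187)·P⁻¹ = [[1280, 6561], [384, 2187]] · [[1, -3], [-3, 10]] = [[-18403, 61770], [-6177, 20718]].

[[-18403, 61770], [-6177, 20718]]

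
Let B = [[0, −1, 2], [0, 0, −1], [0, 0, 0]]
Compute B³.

[[0, 0, 0], [0, 0, 0], [0, 0, 0]]

B is strictly triangular, hence nilpotent: B³ = 0, so B³ = 0.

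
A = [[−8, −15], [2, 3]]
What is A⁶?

tr A = −5 and det A = 6, so the characteristic polynomial is λ² − (−5)λ + (6) with roots −2 and −3.
Eigenvectors give P = [[−5, −3], [2, 1]] with P⁻¹ = [[1, 3], [−2, −5]], and A = P·diag(−2, −3)·P⁻¹.
Then A⁶ = P·diag(64, 729)·P⁻¹ = [[−320, −2187], [128, 729]] · [[1, 3], [−2, −5]] = [[4054, 9975], [−1330, −3261]].

[[4054, 9975], [−1330, −3261]]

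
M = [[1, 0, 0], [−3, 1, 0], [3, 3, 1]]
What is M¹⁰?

M = I + N where N = [[0, 0, 0], [−3, 0, 0], [3, 3, 0]] is strictly lower-triangular, so N³ = 0.
(I + N)¹⁰ = I + 10·N + 45·N² = [[1, 0, 0], [−30, 1, 0], [−375, 30, 1]].

[[1, 0, 0], [−30, 1, 0], [−375, 30, 1]]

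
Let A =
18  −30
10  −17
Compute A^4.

tr A = 1 and det A = −6, so the characteristic polynomial is λ² − (1)λ + (−6) with roots 3 and −2.
Eigenvectors give P = [[2, 3], [1, 2]] with P⁻¹ = [[2, −3], [−1, 2]], and A = P·diag(3, −2)·P⁻¹.
Then A^4 = P·diag(81, 16)·P⁻¹ = [[162, 48], [81, 32]] · [[2, −3], [−1, 2]] = [[276, −390], [130, −179]].

[[276, −390], [130, −179]]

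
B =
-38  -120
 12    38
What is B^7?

[[-2432, -7680], [768, 2432]]

tr B = 0 and det B = -4, so the characteristic polynomial is λ² − (0)λ + (-4) with roots -2 and 2.
Eigenvectors give P = [[10, -3], [-3, 1]] with P⁻¹ = [[1, 3], [3, 10]], and B = P·diag(-2, 2)·P⁻¹.
Then B^7 = P·diag(-128, 128)·P⁻¹ = [[-1280, -384], [384, 128]] · [[1, 3], [3, 10]] = [[-2432, -7680], [768, 2432]].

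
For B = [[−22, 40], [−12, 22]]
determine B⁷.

[[−1408, 2560], [−768, 1408]]

tr B = 0 and det B = −4, so the characteristic polynomial is λ² − (0)λ + (−4) with roots 2 and −2.
Eigenvectors give P = [[−5, 2], [−3, 1]] with P⁻¹ = [[1, −2], [3, −5]], and B = P·diag(2, −2)·P⁻¹.
Then B⁷ = P·diag(128, −128)·P⁻¹ = [[−640, −256], [−384, −128]] · [[1, −2], [3, −5]] = [[−1408, 2560], [−768, 1408]].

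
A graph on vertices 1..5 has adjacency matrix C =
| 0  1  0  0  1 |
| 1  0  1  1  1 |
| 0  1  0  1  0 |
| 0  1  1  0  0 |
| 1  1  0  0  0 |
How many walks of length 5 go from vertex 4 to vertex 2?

29

The number of length-5 walks from vertex 4 to vertex 2 is entry (4,2) of C^5, where C is the adjacency matrix.
C^2 = [[2, 1, 1, 1, 1], [1, 4, 1, 1, 1], [1, 1, 2, 1, 1], [1, 1, 1, 2, 1], [1, 1, 1, 1, 2]]
C^3 = [[2, 5, 2, 2, 3], [5, 4, 5, 5, 5], [2, 5, 2, 3, 2], [2, 5, 3, 2, 2], [3, 5, 2, 2, 2]]
C^4 = [[8, 9, 7, 7, 7], [9, 20, 9, 9, 9], [7, 9, 8, 7, 7], [7, 9, 7, 8, 7], [7, 9, 7, 7, 8]]
C^5 = [[16, 29, 16, 16, 17], [29, 36, 29, 29, 29], [16, 29, 16, 17, 16], [16, 29, 17, 16, 16], [17, 29, 16, 16, 16]]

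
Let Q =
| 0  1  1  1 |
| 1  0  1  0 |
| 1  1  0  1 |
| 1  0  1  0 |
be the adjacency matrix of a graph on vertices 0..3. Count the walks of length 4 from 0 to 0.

The number of length-4 walks from vertex 0 to vertex 0 is entry (0,0) of Q⁴, where Q is the adjacency matrix.
Q² = [[3, 1, 2, 1], [1, 2, 1, 2], [2, 1, 3, 1], [1, 2, 1, 2]]
Q³ = [[4, 5, 5, 5], [5, 2, 5, 2], [5, 5, 4, 5], [5, 2, 5, 2]]
Q⁴ = [[15, 9, 14, 9], [9, 10, 9, 10], [14, 9, 15, 9], [9, 10, 9, 10]]

15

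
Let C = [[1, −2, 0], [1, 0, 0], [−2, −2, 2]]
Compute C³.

C² = [[−1, −2, 0], [1, −2, 0], [−8, 0, 4]]
C³ = [[−3, 2, 0], [−1, −2, 0], [−16, 8, 8]]

[[−3, 2, 0], [−1, −2, 0], [−16, 8, 8]]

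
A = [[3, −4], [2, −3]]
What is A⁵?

A² = I (check: tr A = 0 and det A = −1), so A⁵ = A since 5 is odd.

[[3, −4], [2, −3]]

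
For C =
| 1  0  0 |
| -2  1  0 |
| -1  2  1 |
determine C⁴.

[[1, 0, 0], [-8, 1, 0], [-28, 8, 1]]

C = I + N where N = [[0, 0, 0], [-2, 0, 0], [-1, 2, 0]] is strictly lower-triangular, so N³ = 0.
(I + N)⁴ = I + 4·N + 6·N² = [[1, 0, 0], [-8, 1, 0], [-28, 8, 1]].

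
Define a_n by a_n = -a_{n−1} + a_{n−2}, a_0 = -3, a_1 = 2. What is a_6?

-31

With companion matrix M = [[-1, 1], [1, 0]], [a_n, a_{n−1}]ᵀ = M·[a_{n−1}, a_{n−2}]ᵀ, so [a_6, a_5]ᵀ = M⁵·[a_1, a_0]ᵀ.
M⁵ = [[-8, 5], [5, -3]], giving [a_6, a_5]ᵀ = [[-31], [19]].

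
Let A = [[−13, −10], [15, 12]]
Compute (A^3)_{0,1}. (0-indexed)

tr A = −1 and det A = −6, so the characteristic polynomial is λ² − (−1)λ + (−6) with roots −3 and 2.
Eigenvectors give P = [[1, 2], [−1, −3]] with P⁻¹ = [[3, 2], [−1, −1]], and A = P·diag(−3, 2)·P⁻¹.
Then A^3 = P·diag(−27, 8)·P⁻¹ = [[−27, 16], [27, −24]] · [[3, 2], [−1, −1]] = [[−97, −70], [105, 78]].

−70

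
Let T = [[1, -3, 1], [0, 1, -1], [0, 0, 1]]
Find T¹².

[[1, -36, 210], [0, 1, -12], [0, 0, 1]]

T = I + N where N = [[0, -3, 1], [0, 0, -1], [0, 0, 0]] is strictly upper-triangular, so N³ = 0.
(I + N)¹² = I + 12·N + 66·N² = [[1, -36, 210], [0, 1, -12], [0, 0, 1]].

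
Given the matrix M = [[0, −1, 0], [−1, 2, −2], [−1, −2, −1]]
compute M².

[[1, −2, 2], [0, 9, −2], [3, −1, 5]]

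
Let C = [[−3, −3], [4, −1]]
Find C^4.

C^2 = [[−3, 12], [−16, −11]]
C^3 = [[57, −3], [4, 59]]
C^4 = [[−183, −168], [224, −71]]

[[−183, −168], [224, −71]]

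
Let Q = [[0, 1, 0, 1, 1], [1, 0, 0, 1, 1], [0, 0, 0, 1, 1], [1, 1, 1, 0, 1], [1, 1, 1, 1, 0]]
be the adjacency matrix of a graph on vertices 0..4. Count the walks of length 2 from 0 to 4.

2

The number of length-2 walks from vertex 0 to vertex 4 is entry (0,4) of Q², where Q is the adjacency matrix.
Q² = [[3, 2, 2, 2, 2], [2, 3, 2, 2, 2], [2, 2, 2, 1, 1], [2, 2, 1, 4, 3], [2, 2, 1, 3, 4]]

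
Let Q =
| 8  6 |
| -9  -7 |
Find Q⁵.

[[98, 66], [-99, -67]]

tr Q = 1 and det Q = -2, so the characteristic polynomial is λ² − (1)λ + (-2) with roots -1 and 2.
Eigenvectors give P = [[-2, -1], [3, 1]] with P⁻¹ = [[1, 1], [-3, -2]], and Q = P·diag(-1, 2)·P⁻¹.
Then Q⁵ = P·diag(-1, 32)·P⁻¹ = [[2, -32], [-3, 32]] · [[1, 1], [-3, -2]] = [[98, 66], [-99, -67]].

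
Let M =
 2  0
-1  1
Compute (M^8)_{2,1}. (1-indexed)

-255

tr M = 3 and det M = 2, so the characteristic polynomial is λ² − (3)λ + (2) with roots 1 and 2.
Eigenvectors give P = [[0, -1], [1, 1]] with P⁻¹ = [[1, 1], [-1, 0]], and M = P·diag(1, 2)·P⁻¹.
Then M^8 = P·diag(1, 256)·P⁻¹ = [[0, -256], [1, 256]] · [[1, 1], [-1, 0]] = [[256, 0], [-255, 1]].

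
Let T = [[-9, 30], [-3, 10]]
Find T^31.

T² = T (a projection; rank 1, trace 1), so T^31 = T.

[[-9, 30], [-3, 10]]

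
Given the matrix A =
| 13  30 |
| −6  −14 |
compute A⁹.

[[2053, 5130], [−1026, −2564]]

tr A = −1 and det A = −2, so the characteristic polynomial is λ² − (−1)λ + (−2) with roots 1 and −2.
Eigenvectors give P = [[5, −2], [−2, 1]] with P⁻¹ = [[1, 2], [2, 5]], and A = P·diag(1, −2)·P⁻¹.
Then A⁹ = P·diag(1, −512)·P⁻¹ = [[5, 1024], [−2, −512]] · [[1, 2], [2, 5]] = [[2053, 5130], [−1026, −2564]].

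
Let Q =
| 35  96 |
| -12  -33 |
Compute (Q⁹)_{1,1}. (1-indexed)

177155

tr Q = 2 and det Q = -3, so the characteristic polynomial is λ² − (2)λ + (-3) with roots 3 and -1.
Eigenvectors give P = [[3, -8], [-1, 3]] with P⁻¹ = [[3, 8], [1, 3]], and Q = P·diag(3, -1)·P⁻¹.
Then Q⁹ = P·diag(19683, -1)·P⁻¹ = [[59049, 8], [-19683, -3]] · [[3, 8], [1, 3]] = [[177155, 472416], [-59052, -157473]].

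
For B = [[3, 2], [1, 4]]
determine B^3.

B^2 = [[11, 14], [7, 18]]
B^3 = [[47, 78], [39, 86]]

[[47, 78], [39, 86]]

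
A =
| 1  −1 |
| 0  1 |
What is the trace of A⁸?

A = I + N where N = [[0, −1], [0, 0]] is strictly upper-triangular, so N² = 0.
(I + N)⁸ = I + 8·N = [[1, −8], [0, 1]].

2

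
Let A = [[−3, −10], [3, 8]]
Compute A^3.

[[−87, −190], [57, 122]]

tr A = 5 and det A = 6, so the characteristic polynomial is λ² − (5)λ + (6) with roots 2 and 3.
Eigenvectors give P = [[−2, −5], [1, 3]] with P⁻¹ = [[−3, −5], [1, 2]], and A = P·diag(2, 3)·P⁻¹.
Then A^3 = P·diag(8, 27)·P⁻¹ = [[−16, −135], [8, 81]] · [[−3, −5], [1, 2]] = [[−87, −190], [57, 122]].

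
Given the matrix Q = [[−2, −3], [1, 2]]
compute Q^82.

Q² = I (check: tr Q = 0 and det Q = −1), so Q^82 = I since 82 is even.

[[1, 0], [0, 1]]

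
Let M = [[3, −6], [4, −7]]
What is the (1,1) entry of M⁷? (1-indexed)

4371

tr M = −4 and det M = 3, so the characteristic polynomial is λ² − (−4)λ + (3) with roots −3 and −1.
Eigenvectors give P = [[1, 3], [1, 2]] with P⁻¹ = [[−2, 3], [1, −1]], and M = P·diag(−3, −1)·P⁻¹.
Then M⁷ = P·diag(−2187, −1)·P⁻¹ = [[−2187, −3], [−2187, −2]] · [[−2, 3], [1, −1]] = [[4371, −6558], [4372, −6559]].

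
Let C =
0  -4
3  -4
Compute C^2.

[[-12, 16], [-12, 4]]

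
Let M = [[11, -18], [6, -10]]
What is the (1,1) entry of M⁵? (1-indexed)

tr M = 1 and det M = -2, so the characteristic polynomial is λ² − (1)λ + (-2) with roots 2 and -1.
Eigenvectors give P = [[2, -3], [1, -2]] with P⁻¹ = [[2, -3], [1, -2]], and M = P·diag(2, -1)·P⁻¹.
Then M⁵ = P·diag(32, -1)·P⁻¹ = [[64, 3], [32, 2]] · [[2, -3], [1, -2]] = [[131, -198], [66, -100]].

131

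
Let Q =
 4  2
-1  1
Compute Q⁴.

tr Q = 5 and det Q = 6, so the characteristic polynomial is λ² − (5)λ + (6) with roots 3 and 2.
Eigenvectors give P = [[-2, -1], [1, 1]] with P⁻¹ = [[-1, -1], [1, 2]], and Q = P·diag(3, 2)·P⁻¹.
Then Q⁴ = P·diag(81, 16)·P⁻¹ = [[-162, -16], [81, 16]] · [[-1, -1], [1, 2]] = [[146, 130], [-65, -49]].

[[146, 130], [-65, -49]]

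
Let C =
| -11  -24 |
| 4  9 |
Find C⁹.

tr C = -2 and det C = -3, so the characteristic polynomial is λ² − (-2)λ + (-3) with roots 1 and -3.
Eigenvectors give P = [[-2, -3], [1, 1]] with P⁻¹ = [[1, 3], [-1, -2]], and C = P·diag(1, -3)·P⁻¹.
Then C⁹ = P·diag(1, -19683)·P⁻¹ = [[-2, 59049], [1, -19683]] · [[1, 3], [-1, -2]] = [[-59051, -118104], [19684, 39369]].

[[-59051, -118104], [19684, 39369]]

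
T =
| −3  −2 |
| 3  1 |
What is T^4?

T^2 = [[3, 4], [−6, −5]]
T^3 = [[3, −2], [3, 7]]
T^4 = [[−15, −8], [12, 1]]

[[−15, −8], [12, 1]]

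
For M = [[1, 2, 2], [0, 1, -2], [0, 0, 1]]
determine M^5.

[[1, 10, -30], [0, 1, -10], [0, 0, 1]]

M = I + N where N = [[0, 2, 2], [0, 0, -2], [0, 0, 0]] is strictly upper-triangular, so N^3 = 0.
(I + N)^5 = I + 5·N + 10·N^2 = [[1, 10, -30], [0, 1, -10], [0, 0, 1]].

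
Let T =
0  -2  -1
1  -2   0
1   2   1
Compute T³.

[[1, 0, 2], [1, -2, 1], [-4, 2, -3]]

T² = [[-3, 2, -1], [-2, 2, -1], [3, -4, 0]]
T³ = [[1, 0, 2], [1, -2, 1], [-4, 2, -3]]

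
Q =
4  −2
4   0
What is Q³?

Q² = [[8, −8], [16, −8]]
Q³ = [[0, −16], [32, −32]]

[[0, −16], [32, −32]]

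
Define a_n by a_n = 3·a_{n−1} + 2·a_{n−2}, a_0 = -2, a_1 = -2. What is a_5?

With companion matrix M = [[3, 2], [1, 0]], [a_n, a_{n−1}]ᵀ = M·[a_{n−1}, a_{n−2}]ᵀ, so [a_5, a_4]ᵀ = M⁴·[a_1, a_0]ᵀ.
M⁴ = [[139, 78], [39, 22]], giving [a_5, a_4]ᵀ = [[-434], [-122]].

-434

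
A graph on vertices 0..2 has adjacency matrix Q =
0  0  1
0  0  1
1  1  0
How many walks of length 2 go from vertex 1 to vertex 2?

0

The number of length-2 walks from vertex 1 to vertex 2 is entry (1,2) of Q², where Q is the adjacency matrix.
Q² = [[1, 1, 0], [1, 1, 0], [0, 0, 2]]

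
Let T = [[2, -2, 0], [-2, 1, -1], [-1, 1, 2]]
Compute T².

[[8, -6, 2], [-5, 4, -3], [-6, 5, 3]]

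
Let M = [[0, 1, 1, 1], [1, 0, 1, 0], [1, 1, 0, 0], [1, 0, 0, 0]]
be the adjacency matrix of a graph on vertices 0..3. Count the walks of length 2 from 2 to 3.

1

The number of length-2 walks from vertex 2 to vertex 3 is entry (2,3) of M^2, where M is the adjacency matrix.
M^2 = [[3, 1, 1, 0], [1, 2, 1, 1], [1, 1, 2, 1], [0, 1, 1, 1]]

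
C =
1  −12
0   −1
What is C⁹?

[[1, −12], [0, −1]]

C² = I (check: tr C = 0 and det C = −1), so C⁹ = C since 9 is odd.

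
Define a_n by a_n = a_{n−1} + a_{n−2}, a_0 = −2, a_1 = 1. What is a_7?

−3

With companion matrix T = [[1, 1], [1, 0]], [a_n, a_{n−1}]ᵀ = T·[a_{n−1}, a_{n−2}]ᵀ, so [a_7, a_6]ᵀ = T⁶·[a_1, a_0]ᵀ.
T⁶ = [[13, 8], [8, 5]], giving [a_7, a_6]ᵀ = [[−3], [−2]].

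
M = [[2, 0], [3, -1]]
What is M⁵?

[[32, 0], [33, -1]]

tr M = 1 and det M = -2, so the characteristic polynomial is λ² − (1)λ + (-2) with roots 2 and -1.
Eigenvectors give P = [[1, 0], [1, -1]] with P⁻¹ = [[1, 0], [1, -1]], and M = P·diag(2, -1)·P⁻¹.
Then M⁵ = P·diag(32, -1)·P⁻¹ = [[32, 0], [32, 1]] · [[1, 0], [1, -1]] = [[32, 0], [33, -1]].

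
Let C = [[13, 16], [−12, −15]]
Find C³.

tr C = −2 and det C = −3, so the characteristic polynomial is λ² − (−2)λ + (−3) with roots 1 and −3.
Eigenvectors give P = [[−4, 1], [3, −1]] with P⁻¹ = [[−1, −1], [−3, −4]], and C = P·diag(1, −3)·P⁻¹.
Then C³ = P·diag(1, −27)·P⁻¹ = [[−4, −27], [3, 27]] · [[−1, −1], [−3, −4]] = [[85, 112], [−84, −111]].

[[85, 112], [−84, −111]]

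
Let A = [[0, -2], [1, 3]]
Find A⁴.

A² = [[-2, -6], [3, 7]]
A³ = [[-6, -14], [7, 15]]
A⁴ = [[-14, -30], [15, 31]]

[[-14, -30], [15, 31]]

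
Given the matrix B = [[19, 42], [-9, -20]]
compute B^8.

[[-1529, -3570], [765, 1786]]

tr B = -1 and det B = -2, so the characteristic polynomial is λ² − (-1)λ + (-2) with roots 1 and -2.
Eigenvectors give P = [[7, -2], [-3, 1]] with P⁻¹ = [[1, 2], [3, 7]], and B = P·diag(1, -2)·P⁻¹.
Then B^8 = P·diag(1, 256)·P⁻¹ = [[7, -512], [-3, 256]] · [[1, 2], [3, 7]] = [[-1529, -3570], [765, 1786]].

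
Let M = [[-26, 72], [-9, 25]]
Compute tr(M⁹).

-511

tr M = -1 and det M = -2, so the characteristic polynomial is λ² − (-1)λ + (-2) with roots 1 and -2.
Eigenvectors give P = [[8, -3], [3, -1]] with P⁻¹ = [[-1, 3], [-3, 8]], and M = P·diag(1, -2)·P⁻¹.
Then M⁹ = P·diag(1, -512)·P⁻¹ = [[8, 1536], [3, 512]] · [[-1, 3], [-3, 8]] = [[-4616, 12312], [-1539, 4105]].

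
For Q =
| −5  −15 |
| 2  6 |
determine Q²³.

[[−5, −15], [2, 6]]

Q² = Q (a projection; rank 1, trace 1), so Q²³ = Q.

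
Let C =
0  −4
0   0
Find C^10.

C is strictly triangular, hence nilpotent: C^2 = 0, so C^10 = 0.

[[0, 0], [0, 0]]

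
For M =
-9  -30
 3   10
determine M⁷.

[[-9, -30], [3, 10]]

M² = M (a projection; rank 1, trace 1), so M⁷ = M.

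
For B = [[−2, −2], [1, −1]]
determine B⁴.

B² = [[2, 6], [−3, −1]]
B³ = [[2, −10], [5, 7]]
B⁴ = [[−14, 6], [−3, −17]]

[[−14, 6], [−3, −17]]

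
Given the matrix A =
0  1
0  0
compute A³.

[[0, 0], [0, 0]]

A is strictly triangular, hence nilpotent: A² = 0, so A³ = 0.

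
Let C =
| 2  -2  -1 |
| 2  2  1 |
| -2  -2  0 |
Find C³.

[[0, -8, -8], [8, -16, -8], [-16, 16, 8]]

C² = [[2, -6, -4], [6, -2, 0], [-8, 0, 0]]
C³ = [[0, -8, -8], [8, -16, -8], [-16, 16, 8]]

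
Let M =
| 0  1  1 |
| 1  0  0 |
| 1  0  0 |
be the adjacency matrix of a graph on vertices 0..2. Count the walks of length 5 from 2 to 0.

The number of length-5 walks from vertex 2 to vertex 0 is entry (2,0) of M⁵, where M is the adjacency matrix.
M² = [[2, 0, 0], [0, 1, 1], [0, 1, 1]]
M³ = [[0, 2, 2], [2, 0, 0], [2, 0, 0]]
M⁴ = [[4, 0, 0], [0, 2, 2], [0, 2, 2]]
M⁵ = [[0, 4, 4], [4, 0, 0], [4, 0, 0]]

4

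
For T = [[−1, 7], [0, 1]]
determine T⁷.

[[−1, 7], [0, 1]]

T² = I (check: tr T = 0 and det T = −1), so T⁷ = T since 7 is odd.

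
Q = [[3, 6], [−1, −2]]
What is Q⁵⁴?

[[3, 6], [−1, −2]]

Q² = Q (a projection; rank 1, trace 1), so Q⁵⁴ = Q.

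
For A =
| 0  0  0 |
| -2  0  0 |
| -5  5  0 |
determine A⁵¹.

[[0, 0, 0], [0, 0, 0], [0, 0, 0]]

A is strictly triangular, hence nilpotent: A³ = 0, so A⁵¹ = 0.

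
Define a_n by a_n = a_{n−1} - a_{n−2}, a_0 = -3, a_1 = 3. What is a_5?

-6

With companion matrix Q = [[1, -1], [1, 0]], [a_n, a_{n−1}]ᵀ = Q·[a_{n−1}, a_{n−2}]ᵀ, so [a_5, a_4]ᵀ = Q⁴·[a_1, a_0]ᵀ.
Q⁴ = [[-1, 1], [-1, 0]], giving [a_5, a_4]ᵀ = [[-6], [-3]].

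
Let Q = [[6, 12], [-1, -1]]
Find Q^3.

tr Q = 5 and det Q = 6, so the characteristic polynomial is λ² − (5)λ + (6) with roots 2 and 3.
Eigenvectors give P = [[-3, 4], [1, -1]] with P⁻¹ = [[1, 4], [1, 3]], and Q = P·diag(2, 3)·P⁻¹.
Then Q^3 = P·diag(8, 27)·P⁻¹ = [[-24, 108], [8, -27]] · [[1, 4], [1, 3]] = [[84, 228], [-19, -49]].

[[84, 228], [-19, -49]]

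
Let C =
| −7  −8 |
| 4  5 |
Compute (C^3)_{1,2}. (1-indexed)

tr C = −2 and det C = −3, so the characteristic polynomial is λ² − (−2)λ + (−3) with roots −3 and 1.
Eigenvectors give P = [[2, −1], [−1, 1]] with P⁻¹ = [[1, 1], [1, 2]], and C = P·diag(−3, 1)·P⁻¹.
Then C^3 = P·diag(−27, 1)·P⁻¹ = [[−54, −1], [27, 1]] · [[1, 1], [1, 2]] = [[−55, −56], [28, 29]].

−56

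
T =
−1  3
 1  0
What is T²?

[[4, −3], [−1, 3]]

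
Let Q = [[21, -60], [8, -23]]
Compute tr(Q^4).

82

tr Q = -2 and det Q = -3, so the characteristic polynomial is λ² − (-2)λ + (-3) with roots 1 and -3.
Eigenvectors give P = [[3, 5], [1, 2]] with P⁻¹ = [[2, -5], [-1, 3]], and Q = P·diag(1, -3)·P⁻¹.
Then Q^4 = P·diag(1, 81)·P⁻¹ = [[3, 405], [1, 162]] · [[2, -5], [-1, 3]] = [[-399, 1200], [-160, 481]].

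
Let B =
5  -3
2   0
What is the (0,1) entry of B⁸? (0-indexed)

tr B = 5 and det B = 6, so the characteristic polynomial is λ² − (5)λ + (6) with roots 3 and 2.
Eigenvectors give P = [[3, -1], [2, -1]] with P⁻¹ = [[1, -1], [2, -3]], and B = P·diag(3, 2)·P⁻¹.
Then B⁸ = P·diag(6561, 256)·P⁻¹ = [[19683, -256], [13122, -256]] · [[1, -1], [2, -3]] = [[19171, -18915], [12610, -12354]].

-18915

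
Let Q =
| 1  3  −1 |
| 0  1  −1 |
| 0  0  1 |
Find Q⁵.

Q = I + N where N = [[0, 3, −1], [0, 0, −1], [0, 0, 0]] is strictly upper-triangular, so N³ = 0.
(I + N)⁵ = I + 5·N + 10·N² = [[1, 15, −35], [0, 1, −5], [0, 0, 1]].

[[1, 15, −35], [0, 1, −5], [0, 0, 1]]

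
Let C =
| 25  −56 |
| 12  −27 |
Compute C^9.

[[118105, −275576], [59052, −137787]]

tr C = −2 and det C = −3, so the characteristic polynomial is λ² − (−2)λ + (−3) with roots −3 and 1.
Eigenvectors give P = [[2, −7], [1, −3]] with P⁻¹ = [[−3, 7], [−1, 2]], and C = P·diag(−3, 1)·P⁻¹.
Then C^9 = P·diag(−19683, 1)·P⁻¹ = [[−39366, −7], [−19683, −3]] · [[−3, 7], [−1, 2]] = [[118105, −275576], [59052, −137787]].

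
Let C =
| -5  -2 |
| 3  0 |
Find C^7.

tr C = -5 and det C = 6, so the characteristic polynomial is λ² − (-5)λ + (6) with roots -2 and -3.
Eigenvectors give P = [[-2, -1], [3, 1]] with P⁻¹ = [[1, 1], [-3, -2]], and C = P·diag(-2, -3)·P⁻¹.
Then C^7 = P·diag(-128, -2187)·P⁻¹ = [[256, 2187], [-384, -2187]] · [[1, 1], [-3, -2]] = [[-6305, -4118], [6177, 3990]].

[[-6305, -4118], [6177, 3990]]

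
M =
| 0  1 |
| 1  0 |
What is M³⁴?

[[1, 0], [0, 1]]

M² = I (check: tr M = 0 and det M = −1), so M³⁴ = I since 34 is even.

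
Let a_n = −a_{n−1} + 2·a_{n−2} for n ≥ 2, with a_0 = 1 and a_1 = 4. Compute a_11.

2050

With companion matrix A = [[−1, 2], [1, 0]], [a_n, a_{n−1}]ᵀ = A·[a_{n−1}, a_{n−2}]ᵀ, so [a_11, a_10]ᵀ = A¹⁰·[a_1, a_0]ᵀ.
A¹⁰ = [[683, −682], [−341, 342]], giving [a_11, a_10]ᵀ = [[2050], [−1022]].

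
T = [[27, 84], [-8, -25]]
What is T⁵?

tr T = 2 and det T = -3, so the characteristic polynomial is λ² − (2)λ + (-3) with roots -1 and 3.
Eigenvectors give P = [[3, -7], [-1, 2]] with P⁻¹ = [[-2, -7], [-1, -3]], and T = P·diag(-1, 3)·P⁻¹.
Then T⁵ = P·diag(-1, 243)·P⁻¹ = [[-3, -1701], [1, 486]] · [[-2, -7], [-1, -3]] = [[1707, 5124], [-488, -1465]].

[[1707, 5124], [-488, -1465]]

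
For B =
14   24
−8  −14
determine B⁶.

[[64, 0], [0, 64]]

tr B = 0 and det B = −4, so the characteristic polynomial is λ² − (0)λ + (−4) with roots −2 and 2.
Eigenvectors give P = [[−3, 2], [2, −1]] with P⁻¹ = [[1, 2], [2, 3]], and B = P·diag(−2, 2)·P⁻¹.
Then B⁶ = P·diag(64, 64)·P⁻¹ = [[−192, 128], [128, −64]] · [[1, 2], [2, 3]] = [[64, 0], [0, 64]].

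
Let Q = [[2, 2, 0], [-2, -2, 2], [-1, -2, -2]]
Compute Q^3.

Q^2 = [[0, 0, 4], [-2, -4, -8], [4, 6, 0]]
Q^3 = [[-4, -8, -8], [12, 20, 8], [-4, -4, 12]]

[[-4, -8, -8], [12, 20, 8], [-4, -4, 12]]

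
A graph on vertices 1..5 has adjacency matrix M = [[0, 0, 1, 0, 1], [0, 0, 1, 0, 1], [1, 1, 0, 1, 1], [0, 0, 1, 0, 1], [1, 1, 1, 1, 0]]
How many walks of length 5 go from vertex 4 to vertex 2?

The number of length-5 walks from vertex 4 to vertex 2 is entry (4,2) of M⁵, where M is the adjacency matrix.
M² = [[2, 2, 1, 2, 1], [2, 2, 1, 2, 1], [1, 1, 4, 1, 3], [2, 2, 1, 2, 1], [1, 1, 3, 1, 4]]
M³ = [[2, 2, 7, 2, 7], [2, 2, 7, 2, 7], [7, 7, 6, 7, 7], [2, 2, 7, 2, 7], [7, 7, 7, 7, 6]]
M⁴ = [[14, 14, 13, 14, 13], [14, 14, 13, 14, 13], [13, 13, 28, 13, 27], [14, 14, 13, 14, 13], [13, 13, 27, 13, 28]]
M⁵ = [[26, 26, 55, 26, 55], [26, 26, 55, 26, 55], [55, 55, 66, 55, 67], [26, 26, 55, 26, 55], [55, 55, 67, 55, 66]]

26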